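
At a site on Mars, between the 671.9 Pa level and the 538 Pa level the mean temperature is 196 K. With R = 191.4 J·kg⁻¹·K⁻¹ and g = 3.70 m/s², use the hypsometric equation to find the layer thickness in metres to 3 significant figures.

Hypsometric equation: Δz = (R T̄/g) ln(P₁/P₂).
R T̄/g = 191.4 × 196 / 3.70 = 10139 m.
ln(671.9/538) = ln(1.2489) = 0.22226.
Δz = 10139 × 0.22226 = 2253.5 m.

Δz ≈ 2250 m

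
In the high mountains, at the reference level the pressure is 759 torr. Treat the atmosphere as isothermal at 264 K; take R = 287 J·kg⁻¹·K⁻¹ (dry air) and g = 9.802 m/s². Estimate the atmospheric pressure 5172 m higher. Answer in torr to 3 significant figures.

P ≈ 389 torr

Scale height: H = RT/g = 287 × 264 / 9.802 = 7729.9 m.
Barometric formula: P = P₀ exp(−z/H).
z/H = 5172.0/7729.9 = 0.66909; exp(−0.66909) = 0.51217.
P = 759 × 0.51217 = 388.74 torr.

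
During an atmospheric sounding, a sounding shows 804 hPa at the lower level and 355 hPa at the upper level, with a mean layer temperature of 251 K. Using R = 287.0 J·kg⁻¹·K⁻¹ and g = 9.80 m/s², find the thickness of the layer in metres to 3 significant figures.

Δz ≈ 6010 m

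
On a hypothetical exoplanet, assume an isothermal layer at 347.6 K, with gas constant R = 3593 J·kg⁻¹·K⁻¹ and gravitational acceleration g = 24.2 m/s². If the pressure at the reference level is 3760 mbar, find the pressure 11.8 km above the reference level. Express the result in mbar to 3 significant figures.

P ≈ 2990 mbar

Scale height: H = RT/g = 3593 × 347.6 / 24.2 = 51609 m.
Barometric formula: P = P₀ exp(−z/H).
z/H = 11800/51609 = 0.22864; exp(−0.22864) = 0.79561.
P = 3760 × 0.79561 = 2991.5 mbar.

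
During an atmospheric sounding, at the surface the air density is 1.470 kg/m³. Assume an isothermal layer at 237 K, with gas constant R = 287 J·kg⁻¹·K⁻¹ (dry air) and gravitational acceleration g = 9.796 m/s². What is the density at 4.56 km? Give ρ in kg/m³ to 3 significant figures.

Scale height: H = RT/g = 287 × 237 / 9.796 = 6943.5 m.
In an isothermal atmosphere, density decays like pressure: ρ = ρ₀ exp(−z/H).
z/H = 4560.0/6943.5 = 0.65673; exp(−0.65673) = 0.51854.
ρ = 1.470 × 0.51854 = 0.76225 kg/m³.

ρ ≈ 0.762 kg/m³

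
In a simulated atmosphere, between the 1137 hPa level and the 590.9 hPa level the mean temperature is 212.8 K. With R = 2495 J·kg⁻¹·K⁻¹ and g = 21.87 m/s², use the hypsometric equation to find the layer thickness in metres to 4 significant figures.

Δz ≈ 15890 m

Hypsometric equation: Δz = (R T̄/g) ln(P₁/P₂).
R T̄/g = 2495 × 212.8 / 21.87 = 24277 m.
ln(1137/590.9) = ln(1.9242) = 0.65451.
Δz = 24277 × 0.65451 = 15890 m.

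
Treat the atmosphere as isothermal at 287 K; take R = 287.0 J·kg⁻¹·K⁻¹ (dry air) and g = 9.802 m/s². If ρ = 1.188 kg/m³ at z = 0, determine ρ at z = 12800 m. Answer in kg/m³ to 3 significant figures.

ρ ≈ 0.259 kg/m³

Scale height: H = RT/g = 287.0 × 287 / 9.802 = 8403.3 m.
In an isothermal atmosphere, density decays like pressure: ρ = ρ₀ exp(−z/H).
z/H = 12800/8403.3 = 1.5232; exp(−1.5232) = 0.21801.
ρ = 1.188 × 0.21801 = 0.25900 kg/m³.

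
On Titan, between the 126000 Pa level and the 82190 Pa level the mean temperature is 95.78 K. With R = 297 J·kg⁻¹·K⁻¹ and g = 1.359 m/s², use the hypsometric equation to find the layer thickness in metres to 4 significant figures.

Δz ≈ 8943 m

Hypsometric equation: Δz = (R T̄/g) ln(P₁/P₂).
R T̄/g = 297 × 95.78 / 1.359 = 20932 m.
ln(126000/82190) = ln(1.5330) = 0.42723.
Δz = 20932 × 0.42723 = 8942.8 m.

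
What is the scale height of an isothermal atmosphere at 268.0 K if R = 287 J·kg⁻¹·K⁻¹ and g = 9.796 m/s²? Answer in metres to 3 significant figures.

The scale height of an isothermal atmosphere is H = RT/g.
H = 287 × 268.0 / 9.796 = 76916/9.796 = 7851.8 m.

H ≈ 7850 m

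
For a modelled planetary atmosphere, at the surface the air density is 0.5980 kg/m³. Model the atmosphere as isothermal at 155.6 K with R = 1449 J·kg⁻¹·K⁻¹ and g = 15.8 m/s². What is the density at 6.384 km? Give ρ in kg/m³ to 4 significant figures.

ρ ≈ 0.3823 kg/m³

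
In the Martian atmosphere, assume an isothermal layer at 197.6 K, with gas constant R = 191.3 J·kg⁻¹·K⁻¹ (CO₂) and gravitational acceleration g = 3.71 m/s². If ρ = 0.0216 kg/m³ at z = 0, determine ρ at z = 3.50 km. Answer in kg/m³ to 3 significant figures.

Scale height: H = RT/g = 191.3 × 197.6 / 3.71 = 10189 m.
In an isothermal atmosphere, density decays like pressure: ρ = ρ₀ exp(−z/H).
z/H = 3500.0/10189 = 0.34351; exp(−0.34351) = 0.70928.
ρ = 0.0216 × 0.70928 = 0.015320 kg/m³.

ρ ≈ 0.0153 kg/m³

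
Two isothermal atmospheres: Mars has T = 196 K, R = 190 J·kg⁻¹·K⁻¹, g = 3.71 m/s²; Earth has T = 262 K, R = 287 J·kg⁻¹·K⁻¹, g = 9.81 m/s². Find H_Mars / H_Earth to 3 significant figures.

H_Mars/H_Earth ≈ 1.31

H = RT/g for each body.
H_Mars = 190 × 196 / 3.71 = 10038 m.
H_Earth = 287 × 262 / 9.81 = 7665.0 m.
H_Mars/H_Earth = 10038/7665.0 = 1.3096.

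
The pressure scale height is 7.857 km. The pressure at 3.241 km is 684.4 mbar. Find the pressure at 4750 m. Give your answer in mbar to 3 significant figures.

P ≈ 565 mbar

Between two levels, P₂ = P₁ exp(−Δz/H) with Δz = z₂ − z₁.
Δz = 4750.0 − 3241.0 = 1509.0 m; Δz/H = 1509.0/7857.0 = 0.19206.
P₂ = 684.4 × exp(−0.19206) = 684.4 × 0.82526 = 564.81 mbar.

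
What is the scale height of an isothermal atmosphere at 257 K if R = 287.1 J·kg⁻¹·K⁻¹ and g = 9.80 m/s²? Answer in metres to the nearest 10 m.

H ≈ 7530 m

The scale height of an isothermal atmosphere is H = RT/g.
H = 287.1 × 257 / 9.80 = 73785/9.80 = 7529.1 m.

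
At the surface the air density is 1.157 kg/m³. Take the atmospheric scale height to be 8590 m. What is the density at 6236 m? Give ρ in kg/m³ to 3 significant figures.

ρ ≈ 0.560 kg/m³

In an isothermal atmosphere, density decays like pressure: ρ = ρ₀ exp(−z/H).
z/H = 6236.0/8590.0 = 0.72596; exp(−0.72596) = 0.48386.
ρ = 1.157 × 0.48386 = 0.55983 kg/m³.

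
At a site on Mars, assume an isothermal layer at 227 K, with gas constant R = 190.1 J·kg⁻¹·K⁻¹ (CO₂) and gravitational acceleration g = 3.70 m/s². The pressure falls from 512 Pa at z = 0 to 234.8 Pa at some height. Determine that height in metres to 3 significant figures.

z ≈ 9090 m

Scale height: H = RT/g = 190.1 × 227 / 3.70 = 11663 m.
Invert the barometric formula: z = H ln(P₀/P).
P₀/P = 512/234.8 = 2.1806; ln(2.1806) = 0.77960.
z = 11663 × 0.77960 = 9092.5 m.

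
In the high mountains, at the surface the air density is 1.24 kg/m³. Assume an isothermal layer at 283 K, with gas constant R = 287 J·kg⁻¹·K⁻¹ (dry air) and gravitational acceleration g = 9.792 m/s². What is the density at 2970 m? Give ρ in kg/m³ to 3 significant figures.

ρ ≈ 0.867 kg/m³

Scale height: H = RT/g = 287 × 283 / 9.792 = 8294.6 m.
In an isothermal atmosphere, density decays like pressure: ρ = ρ₀ exp(−z/H).
z/H = 2970.0/8294.6 = 0.35806; exp(−0.35806) = 0.69903.
ρ = 1.24 × 0.69903 = 0.86680 kg/m³.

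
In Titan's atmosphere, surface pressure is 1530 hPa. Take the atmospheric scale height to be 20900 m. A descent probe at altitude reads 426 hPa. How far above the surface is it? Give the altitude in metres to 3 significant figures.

z ≈ 26700 m

Invert the barometric formula: z = H ln(P₀/P).
P₀/P = 1530/426 = 3.5915; ln(3.5915) = 1.2786.
z = 20900 × 1.2786 = 26723 m.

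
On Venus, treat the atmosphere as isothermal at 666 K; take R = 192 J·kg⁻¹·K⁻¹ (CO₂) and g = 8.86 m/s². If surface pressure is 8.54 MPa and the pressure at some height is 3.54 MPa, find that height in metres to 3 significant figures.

z ≈ 12700 m

Scale height: H = RT/g = 192 × 666 / 8.86 = 14433 m.
Invert the barometric formula: z = H ln(P₀/P).
P₀/P = 8.54/3.54 = 2.4124; ln(2.4124) = 0.88062.
z = 14433 × 0.88062 = 12710 m.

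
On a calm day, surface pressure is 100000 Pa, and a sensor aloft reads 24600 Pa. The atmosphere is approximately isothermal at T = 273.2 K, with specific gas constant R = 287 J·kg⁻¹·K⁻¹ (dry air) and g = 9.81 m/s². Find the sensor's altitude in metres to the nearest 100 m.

Scale height: H = RT/g = 287 × 273.2 / 9.81 = 7992.7 m.
Invert the barometric formula: z = H ln(P₀/P).
P₀/P = 100000/24600 = 4.0650; ln(4.0650) = 1.4024.
z = 7992.7 × 1.4024 = 11209 m.

z ≈ 11200 m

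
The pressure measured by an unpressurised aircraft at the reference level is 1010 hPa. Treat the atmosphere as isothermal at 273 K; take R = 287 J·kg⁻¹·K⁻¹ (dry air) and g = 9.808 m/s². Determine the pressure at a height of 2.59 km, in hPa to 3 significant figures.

P ≈ 730 hPa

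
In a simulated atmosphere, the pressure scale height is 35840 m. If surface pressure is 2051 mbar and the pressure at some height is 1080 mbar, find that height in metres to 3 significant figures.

z ≈ 23000 m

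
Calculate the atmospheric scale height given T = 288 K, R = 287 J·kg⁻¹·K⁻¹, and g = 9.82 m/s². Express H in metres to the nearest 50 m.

H ≈ 8400 m

The scale height of an isothermal atmosphere is H = RT/g.
H = 287 × 288 / 9.82 = 82656/9.82 = 8417.1 m.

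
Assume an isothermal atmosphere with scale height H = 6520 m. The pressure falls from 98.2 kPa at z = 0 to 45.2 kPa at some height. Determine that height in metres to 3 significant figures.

Invert the barometric formula: z = H ln(P₀/P).
P₀/P = 98.2/45.2 = 2.1726; ln(2.1726) = 0.77592.
z = 6520.0 × 0.77592 = 5059.0 m.

z ≈ 5060 m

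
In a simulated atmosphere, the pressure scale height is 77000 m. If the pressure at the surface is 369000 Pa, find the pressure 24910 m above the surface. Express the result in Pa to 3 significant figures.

P ≈ 267000 Pa

Barometric formula: P = P₀ exp(−z/H).
z/H = 24910/77000 = 0.32351; exp(−0.32351) = 0.72360.
P = 369000 × 0.72360 = 267010 Pa.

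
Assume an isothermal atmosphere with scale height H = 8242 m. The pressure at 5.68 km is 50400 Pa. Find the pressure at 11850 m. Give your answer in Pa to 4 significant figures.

Between two levels, P₂ = P₁ exp(−Δz/H) with Δz = z₂ − z₁.
Δz = 11850 − 5680.0 = 6170.0 m; Δz/H = 6170.0/8242.0 = 0.74860.
P₂ = 50400 × exp(−0.74860) = 50400 × 0.47303 = 23841 Pa.

P ≈ 23840 Pa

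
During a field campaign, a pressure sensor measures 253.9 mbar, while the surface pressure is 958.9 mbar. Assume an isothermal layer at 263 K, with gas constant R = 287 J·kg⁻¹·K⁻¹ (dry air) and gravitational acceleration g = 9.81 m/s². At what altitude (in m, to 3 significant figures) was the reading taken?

z ≈ 10200 m

Scale height: H = RT/g = 287 × 263 / 9.81 = 7694.3 m.
Invert the barometric formula: z = H ln(P₀/P).
P₀/P = 958.9/253.9 = 3.7767; ln(3.7767) = 1.3289.
z = 7694.3 × 1.3289 = 10225 m.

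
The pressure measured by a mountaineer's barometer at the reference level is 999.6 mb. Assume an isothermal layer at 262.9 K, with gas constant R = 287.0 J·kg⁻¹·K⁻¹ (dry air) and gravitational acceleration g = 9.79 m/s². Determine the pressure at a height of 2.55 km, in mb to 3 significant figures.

Scale height: H = RT/g = 287.0 × 262.9 / 9.79 = 7707.1 m.
Barometric formula: P = P₀ exp(−z/H).
z/H = 2550.0/7707.1 = 0.33086; exp(−0.33086) = 0.71831.
P = 999.6 × 0.71831 = 718.02 mb.

P ≈ 718 mb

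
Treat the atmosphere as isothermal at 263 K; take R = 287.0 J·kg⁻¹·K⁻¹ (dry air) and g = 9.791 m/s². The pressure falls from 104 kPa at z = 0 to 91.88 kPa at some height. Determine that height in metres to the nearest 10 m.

Scale height: H = RT/g = 287.0 × 263 / 9.791 = 7709.2 m.
Invert the barometric formula: z = H ln(P₀/P).
P₀/P = 104/91.88 = 1.1319; ln(1.1319) = 0.12390.
z = 7709.2 × 0.12390 = 955.17 m.

z ≈ 960 m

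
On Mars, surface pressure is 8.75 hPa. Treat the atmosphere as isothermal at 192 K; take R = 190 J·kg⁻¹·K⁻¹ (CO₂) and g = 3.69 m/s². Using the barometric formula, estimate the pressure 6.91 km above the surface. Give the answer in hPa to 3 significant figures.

Scale height: H = RT/g = 190 × 192 / 3.69 = 9886.2 m.
Barometric formula: P = P₀ exp(−z/H).
z/H = 6910.0/9886.2 = 0.69895; exp(−0.69895) = 0.49711.
P = 8.75 × 0.49711 = 4.3497 hPa.

P ≈ 4.35 hPa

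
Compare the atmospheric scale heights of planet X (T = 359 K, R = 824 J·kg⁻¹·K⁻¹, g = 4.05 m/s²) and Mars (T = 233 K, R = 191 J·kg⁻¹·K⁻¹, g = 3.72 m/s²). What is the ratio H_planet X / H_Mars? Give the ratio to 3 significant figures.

H_planet X/H_Mars ≈ 6.11

H = RT/g for each body.
H_planet X = 824 × 359 / 4.05 = 73041 m.
H_Mars = 191 × 233 / 3.72 = 11963 m.
H_planet X/H_Mars = 73041/11963 = 6.1056.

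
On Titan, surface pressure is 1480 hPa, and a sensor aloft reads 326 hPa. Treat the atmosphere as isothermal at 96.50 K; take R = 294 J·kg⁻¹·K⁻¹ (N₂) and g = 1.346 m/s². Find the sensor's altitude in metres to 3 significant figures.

z ≈ 31900 m

Scale height: H = RT/g = 294 × 96.50 / 1.346 = 21078 m.
Invert the barometric formula: z = H ln(P₀/P).
P₀/P = 1480/326 = 4.5399; ln(4.5399) = 1.5129.
z = 21078 × 1.5129 = 31889 m.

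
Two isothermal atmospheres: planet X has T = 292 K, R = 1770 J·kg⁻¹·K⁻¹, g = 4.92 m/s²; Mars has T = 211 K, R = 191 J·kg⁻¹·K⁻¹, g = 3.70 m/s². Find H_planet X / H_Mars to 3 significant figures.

H_planet X/H_Mars ≈ 9.64

H = RT/g for each body.
H_planet X = 1770 × 292 / 4.92 = 105050 m.
H_Mars = 191 × 211 / 3.70 = 10892 m.
H_planet X/H_Mars = 105050/10892 = 9.6447.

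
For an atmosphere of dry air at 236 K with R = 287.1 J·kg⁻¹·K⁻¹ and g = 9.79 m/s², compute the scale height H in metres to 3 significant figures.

The scale height of an isothermal atmosphere is H = RT/g.
H = 287.1 × 236 / 9.79 = 67756/9.79 = 6920.9 m.

H ≈ 6920 m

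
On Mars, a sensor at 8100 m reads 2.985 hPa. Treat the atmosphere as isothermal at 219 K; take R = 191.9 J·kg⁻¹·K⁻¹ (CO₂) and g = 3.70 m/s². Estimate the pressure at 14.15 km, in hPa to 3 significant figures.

Scale height: H = RT/g = 191.9 × 219 / 3.70 = 11358 m.
Between two levels, P₂ = P₁ exp(−Δz/H) with Δz = z₂ − z₁.
Δz = 14150 − 8100.0 = 6050.0 m; Δz/H = 6050.0/11358 = 0.53266.
P₂ = 2.985 × exp(−0.53266) = 2.985 × 0.58704 = 1.7523 hPa.

P ≈ 1.75 hPa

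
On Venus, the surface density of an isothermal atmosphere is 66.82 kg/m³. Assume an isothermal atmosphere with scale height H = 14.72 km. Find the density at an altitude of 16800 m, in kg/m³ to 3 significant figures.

ρ ≈ 21.3 kg/m³

In an isothermal atmosphere, density decays like pressure: ρ = ρ₀ exp(−z/H).
z/H = 16800/14720 = 1.1413; exp(−1.1413) = 0.31940.
ρ = 66.82 × 0.31940 = 21.342 kg/m³.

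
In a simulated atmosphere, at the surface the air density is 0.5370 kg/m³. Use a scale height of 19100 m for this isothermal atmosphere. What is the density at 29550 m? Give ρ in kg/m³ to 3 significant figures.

In an isothermal atmosphere, density decays like pressure: ρ = ρ₀ exp(−z/H).
z/H = 29550/19100 = 1.5471; exp(−1.5471) = 0.21286.
ρ = 0.5370 × 0.21286 = 0.11431 kg/m³.

ρ ≈ 0.114 kg/m³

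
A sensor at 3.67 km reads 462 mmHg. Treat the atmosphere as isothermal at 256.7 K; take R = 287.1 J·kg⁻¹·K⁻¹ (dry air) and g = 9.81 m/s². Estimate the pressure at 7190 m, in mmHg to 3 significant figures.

Scale height: H = RT/g = 287.1 × 256.7 / 9.81 = 7512.6 m.
Between two levels, P₂ = P₁ exp(−Δz/H) with Δz = z₂ − z₁.
Δz = 7190.0 − 3670.0 = 3520.0 m; Δz/H = 3520.0/7512.6 = 0.46855.
P₂ = 462 × exp(−0.46855) = 462 × 0.62591 = 289.17 mmHg.

P ≈ 289 mmHg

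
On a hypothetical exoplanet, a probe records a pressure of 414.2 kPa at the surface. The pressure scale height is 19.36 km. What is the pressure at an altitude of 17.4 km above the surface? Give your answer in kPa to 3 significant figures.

P ≈ 169 kPa

Barometric formula: P = P₀ exp(−z/H).
z/H = 17400/19360 = 0.89876; exp(−0.89876) = 0.40707.
P = 414.2 × 0.40707 = 168.61 kPa.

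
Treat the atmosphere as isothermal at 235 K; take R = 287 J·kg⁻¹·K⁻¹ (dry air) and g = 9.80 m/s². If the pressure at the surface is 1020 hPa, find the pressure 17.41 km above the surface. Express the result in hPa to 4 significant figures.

Scale height: H = RT/g = 287 × 235 / 9.80 = 6882.1 m.
Barometric formula: P = P₀ exp(−z/H).
z/H = 17410/6882.1 = 2.5298; exp(−2.5298) = 0.079675.
P = 1020 × 0.079675 = 81.268 hPa.

P ≈ 81.27 hPa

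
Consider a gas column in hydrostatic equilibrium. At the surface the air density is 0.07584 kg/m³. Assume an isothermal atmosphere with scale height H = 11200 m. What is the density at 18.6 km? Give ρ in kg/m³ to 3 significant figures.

ρ ≈ 0.0144 kg/m³

In an isothermal atmosphere, density decays like pressure: ρ = ρ₀ exp(−z/H).
z/H = 18600/11200 = 1.6607; exp(−1.6607) = 0.19001.
ρ = 0.07584 × 0.19001 = 0.014410 kg/m³.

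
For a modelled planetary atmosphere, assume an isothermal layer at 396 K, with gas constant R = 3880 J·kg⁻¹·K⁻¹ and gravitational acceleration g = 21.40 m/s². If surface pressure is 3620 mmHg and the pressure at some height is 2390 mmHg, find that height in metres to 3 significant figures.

Scale height: H = RT/g = 3880 × 396 / 21.40 = 71798 m.
Invert the barometric formula: z = H ln(P₀/P).
P₀/P = 3620/2390 = 1.5146; ln(1.5146) = 0.41515.
z = 71798 × 0.41515 = 29807 m.

z ≈ 29800 m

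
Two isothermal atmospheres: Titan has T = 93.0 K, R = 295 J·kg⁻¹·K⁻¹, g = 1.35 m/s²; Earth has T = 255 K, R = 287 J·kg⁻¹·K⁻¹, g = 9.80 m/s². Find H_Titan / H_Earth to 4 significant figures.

H_Titan/H_Earth ≈ 2.721

H = RT/g for each body.
H_Titan = 295 × 93.0 / 1.35 = 20322 m.
H_Earth = 287 × 255 / 9.80 = 7467.9 m.
H_Titan/H_Earth = 20322/7467.9 = 2.7212.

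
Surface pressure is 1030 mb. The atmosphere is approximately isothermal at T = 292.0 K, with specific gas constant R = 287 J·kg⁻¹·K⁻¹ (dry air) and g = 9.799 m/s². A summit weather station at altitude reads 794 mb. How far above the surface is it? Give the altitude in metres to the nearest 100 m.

Scale height: H = RT/g = 287 × 292.0 / 9.799 = 8552.3 m.
Invert the barometric formula: z = H ln(P₀/P).
P₀/P = 1030/794 = 1.2972; ln(1.2972) = 0.26021.
z = 8552.3 × 0.26021 = 2225.4 m.

z ≈ 2200 m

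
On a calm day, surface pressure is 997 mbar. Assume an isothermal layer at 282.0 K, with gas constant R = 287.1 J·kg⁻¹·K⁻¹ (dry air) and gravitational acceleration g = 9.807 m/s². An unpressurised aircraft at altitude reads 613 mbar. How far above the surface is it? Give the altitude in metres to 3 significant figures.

z ≈ 4020 m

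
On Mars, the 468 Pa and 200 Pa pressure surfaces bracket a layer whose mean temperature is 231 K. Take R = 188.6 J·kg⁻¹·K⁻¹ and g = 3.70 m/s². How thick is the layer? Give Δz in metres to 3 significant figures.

Δz ≈ 10000 m

Hypsometric equation: Δz = (R T̄/g) ln(P₁/P₂).
R T̄/g = 188.6 × 231 / 3.70 = 11775 m.
ln(468/200) = ln(2.3400) = 0.85015.
Δz = 11775 × 0.85015 = 10011 m.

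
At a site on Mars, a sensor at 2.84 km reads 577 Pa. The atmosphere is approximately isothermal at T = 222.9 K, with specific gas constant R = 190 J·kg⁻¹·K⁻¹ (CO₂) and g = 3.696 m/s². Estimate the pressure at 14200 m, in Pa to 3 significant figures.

P ≈ 214 Pa

Scale height: H = RT/g = 190 × 222.9 / 3.696 = 11459 m.
Between two levels, P₂ = P₁ exp(−Δz/H) with Δz = z₂ − z₁.
Δz = 14200 − 2840.0 = 11360 m; Δz/H = 11360/11459 = 0.99136.
P₂ = 577 × exp(−0.99136) = 577 × 0.37107 = 214.11 Pa.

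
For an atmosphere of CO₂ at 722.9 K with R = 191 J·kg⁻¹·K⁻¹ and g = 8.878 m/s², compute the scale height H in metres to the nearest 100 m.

The scale height of an isothermal atmosphere is H = RT/g.
H = 191 × 722.9 / 8.878 = 138070/8.878 = 15552 m.

H ≈ 15600 m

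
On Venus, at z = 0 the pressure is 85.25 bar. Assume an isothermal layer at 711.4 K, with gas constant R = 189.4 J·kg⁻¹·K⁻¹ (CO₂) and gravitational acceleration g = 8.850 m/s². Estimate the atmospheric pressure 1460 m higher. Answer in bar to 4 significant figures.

Scale height: H = RT/g = 189.4 × 711.4 / 8.850 = 15225 m.
Barometric formula: P = P₀ exp(−z/H).
z/H = 1460.0/15225 = 0.095895; exp(−0.095895) = 0.90856.
P = 85.25 × 0.90856 = 77.455 bar.

P ≈ 77.45 bar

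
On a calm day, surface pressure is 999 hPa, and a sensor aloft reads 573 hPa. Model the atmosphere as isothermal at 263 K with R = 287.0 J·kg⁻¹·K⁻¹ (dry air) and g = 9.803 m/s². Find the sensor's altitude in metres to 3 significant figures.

Scale height: H = RT/g = 287.0 × 263 / 9.803 = 7699.8 m.
Invert the barometric formula: z = H ln(P₀/P).
P₀/P = 999/573 = 1.7435; ln(1.7435) = 0.55589.
z = 7699.8 × 0.55589 = 4280.2 m.

z ≈ 4280 m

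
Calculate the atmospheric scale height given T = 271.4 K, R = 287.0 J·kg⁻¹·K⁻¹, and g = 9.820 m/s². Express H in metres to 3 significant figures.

H ≈ 7930 m

The scale height of an isothermal atmosphere is H = RT/g.
H = 287.0 × 271.4 / 9.820 = 77892/9.820 = 7932.0 m.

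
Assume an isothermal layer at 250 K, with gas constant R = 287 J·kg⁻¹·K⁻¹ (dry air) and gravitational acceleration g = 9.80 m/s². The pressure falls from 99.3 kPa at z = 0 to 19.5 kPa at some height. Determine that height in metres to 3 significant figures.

Scale height: H = RT/g = 287 × 250 / 9.80 = 7321.4 m.
Invert the barometric formula: z = H ln(P₀/P).
P₀/P = 99.3/19.5 = 5.0923; ln(5.0923) = 1.6277.
z = 7321.4 × 1.6277 = 11917 m.

z ≈ 11900 m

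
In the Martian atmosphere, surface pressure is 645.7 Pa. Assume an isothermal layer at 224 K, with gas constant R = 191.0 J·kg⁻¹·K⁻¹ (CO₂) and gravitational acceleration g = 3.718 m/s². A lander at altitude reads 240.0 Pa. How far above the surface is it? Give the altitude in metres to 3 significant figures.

Scale height: H = RT/g = 191.0 × 224 / 3.718 = 11507 m.
Invert the barometric formula: z = H ln(P₀/P).
P₀/P = 645.7/240.0 = 2.6904; ln(2.6904) = 0.98969.
z = 11507 × 0.98969 = 11388 m.

z ≈ 11400 m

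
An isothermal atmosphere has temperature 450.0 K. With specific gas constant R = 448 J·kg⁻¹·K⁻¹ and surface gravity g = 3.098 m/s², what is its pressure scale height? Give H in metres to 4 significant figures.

The scale height of an isothermal atmosphere is H = RT/g.
H = 448 × 450.0 / 3.098 = 201600/3.098 = 65074 m.

H ≈ 65070 m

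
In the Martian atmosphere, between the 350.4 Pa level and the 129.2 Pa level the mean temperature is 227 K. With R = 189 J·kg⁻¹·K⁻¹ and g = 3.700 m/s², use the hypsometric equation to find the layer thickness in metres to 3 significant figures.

Δz ≈ 11600 m

Hypsometric equation: Δz = (R T̄/g) ln(P₁/P₂).
R T̄/g = 189 × 227 / 3.700 = 11595 m.
ln(350.4/129.2) = ln(2.7121) = 0.99772.
Δz = 11595 × 0.99772 = 11569 m.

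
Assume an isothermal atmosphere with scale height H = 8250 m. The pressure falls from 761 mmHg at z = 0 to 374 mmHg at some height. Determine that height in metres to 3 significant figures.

Invert the barometric formula: z = H ln(P₀/P).
P₀/P = 761/374 = 2.0348; ln(2.0348) = 0.71040.
z = 8250.0 × 0.71040 = 5860.8 m.

z ≈ 5860 m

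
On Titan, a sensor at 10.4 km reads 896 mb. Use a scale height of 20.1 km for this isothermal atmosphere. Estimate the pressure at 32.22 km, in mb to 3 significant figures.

P ≈ 303 mb

Between two levels, P₂ = P₁ exp(−Δz/H) with Δz = z₂ − z₁.
Δz = 32220 − 10400 = 21820 m; Δz/H = 21820/20100 = 1.0856.
P₂ = 896 × exp(−1.0856) = 896 × 0.33770 = 302.58 mb.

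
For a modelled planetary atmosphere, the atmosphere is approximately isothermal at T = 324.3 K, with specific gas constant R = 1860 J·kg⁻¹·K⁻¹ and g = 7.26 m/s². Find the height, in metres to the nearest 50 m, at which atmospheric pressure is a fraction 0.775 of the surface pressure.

z ≈ 21200 m

Scale height: H = RT/g = 1860 × 324.3 / 7.26 = 83085 m.
Set P/P₀ = exp(−z/H) = 0.775, so z = −H ln(0.775).
−ln(0.775) = 0.25489; z = 83085 × 0.25489 = 21178 m.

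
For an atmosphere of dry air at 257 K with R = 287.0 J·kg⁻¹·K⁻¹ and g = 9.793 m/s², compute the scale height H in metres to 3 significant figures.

H ≈ 7530 m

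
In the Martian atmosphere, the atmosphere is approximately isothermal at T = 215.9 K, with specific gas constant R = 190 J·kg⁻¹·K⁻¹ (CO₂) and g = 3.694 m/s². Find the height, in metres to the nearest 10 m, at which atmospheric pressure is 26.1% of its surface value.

z ≈ 14920 m

Scale height: H = RT/g = 190 × 215.9 / 3.694 = 11105 m.
Set P/P₀ = exp(−z/H) = 0.261, so z = −H ln(0.261).
−ln(0.261) = 1.3432; z = 11105 × 1.3432 = 14916 m.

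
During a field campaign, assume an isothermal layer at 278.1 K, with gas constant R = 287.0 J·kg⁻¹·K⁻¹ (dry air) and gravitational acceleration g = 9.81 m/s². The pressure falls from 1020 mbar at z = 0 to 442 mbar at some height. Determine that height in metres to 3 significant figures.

Scale height: H = RT/g = 287.0 × 278.1 / 9.81 = 8136.1 m.
Invert the barometric formula: z = H ln(P₀/P).
P₀/P = 1020/442 = 2.3077; ln(2.3077) = 0.83625.
z = 8136.1 × 0.83625 = 6803.8 m.

z ≈ 6800 m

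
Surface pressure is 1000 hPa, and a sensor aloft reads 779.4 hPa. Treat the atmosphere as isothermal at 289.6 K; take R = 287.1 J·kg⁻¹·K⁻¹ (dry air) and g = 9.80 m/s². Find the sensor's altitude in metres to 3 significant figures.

Scale height: H = RT/g = 287.1 × 289.6 / 9.80 = 8484.1 m.
Invert the barometric formula: z = H ln(P₀/P).
P₀/P = 1000/779.4 = 1.2830; ln(1.2830) = 0.24920.
z = 8484.1 × 0.24920 = 2114.2 m.

z ≈ 2110 m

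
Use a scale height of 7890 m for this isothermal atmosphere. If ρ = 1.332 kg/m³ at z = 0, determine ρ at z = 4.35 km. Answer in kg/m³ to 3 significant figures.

In an isothermal atmosphere, density decays like pressure: ρ = ρ₀ exp(−z/H).
z/H = 4350.0/7890.0 = 0.55133; exp(−0.55133) = 0.57618.
ρ = 1.332 × 0.57618 = 0.76747 kg/m³.

ρ ≈ 0.767 kg/m³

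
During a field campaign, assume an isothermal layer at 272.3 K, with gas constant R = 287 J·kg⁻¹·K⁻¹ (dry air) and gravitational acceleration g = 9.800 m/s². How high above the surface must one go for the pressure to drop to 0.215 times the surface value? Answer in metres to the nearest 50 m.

z ≈ 12250 m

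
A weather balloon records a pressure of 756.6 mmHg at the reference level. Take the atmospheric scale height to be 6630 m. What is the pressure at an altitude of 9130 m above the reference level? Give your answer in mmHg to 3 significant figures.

P ≈ 191 mmHg

Barometric formula: P = P₀ exp(−z/H).
z/H = 9130.0/6630.0 = 1.3771; exp(−1.3771) = 0.25231.
P = 756.6 × 0.25231 = 190.90 mmHg.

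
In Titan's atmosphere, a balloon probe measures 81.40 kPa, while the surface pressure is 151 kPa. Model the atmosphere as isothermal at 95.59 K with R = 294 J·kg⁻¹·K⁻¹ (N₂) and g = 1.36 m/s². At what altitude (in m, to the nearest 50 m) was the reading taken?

Scale height: H = RT/g = 294 × 95.59 / 1.36 = 20664 m.
Invert the barometric formula: z = H ln(P₀/P).
P₀/P = 151/81.40 = 1.8550; ln(1.8550) = 0.61788.
z = 20664 × 0.61788 = 12768 m.

z ≈ 12750 m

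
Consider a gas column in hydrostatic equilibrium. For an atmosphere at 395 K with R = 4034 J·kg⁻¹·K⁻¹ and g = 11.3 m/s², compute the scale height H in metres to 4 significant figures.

H ≈ 141000 m

The scale height of an isothermal atmosphere is H = RT/g.
H = 4034 × 395 / 11.3 = 1593400/11.3 = 141010 m.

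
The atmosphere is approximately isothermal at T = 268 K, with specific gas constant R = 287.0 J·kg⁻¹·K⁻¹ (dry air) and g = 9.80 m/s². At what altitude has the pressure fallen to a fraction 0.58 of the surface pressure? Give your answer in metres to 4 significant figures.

z ≈ 4275 m

Scale height: H = RT/g = 287.0 × 268 / 9.80 = 7848.6 m.
Set P/P₀ = exp(−z/H) = 0.58, so z = −H ln(0.58).
−ln(0.58) = 0.54473; z = 7848.6 × 0.54473 = 4275.4 m.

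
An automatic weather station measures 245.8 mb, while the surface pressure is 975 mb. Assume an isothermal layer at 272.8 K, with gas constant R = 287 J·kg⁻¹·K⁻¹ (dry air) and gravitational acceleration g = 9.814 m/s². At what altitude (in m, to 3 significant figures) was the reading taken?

z ≈ 11000 m

Scale height: H = RT/g = 287 × 272.8 / 9.814 = 7977.7 m.
Invert the barometric formula: z = H ln(P₀/P).
P₀/P = 975/245.8 = 3.9666; ln(3.9666) = 1.3779.
z = 7977.7 × 1.3779 = 10992 m.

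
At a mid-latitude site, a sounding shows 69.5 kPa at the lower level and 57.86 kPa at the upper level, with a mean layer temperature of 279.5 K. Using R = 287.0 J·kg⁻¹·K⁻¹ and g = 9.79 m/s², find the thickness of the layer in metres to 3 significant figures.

Hypsometric equation: Δz = (R T̄/g) ln(P₁/P₂).
R T̄/g = 287.0 × 279.5 / 9.79 = 8193.7 m.
ln(69.5/57.86) = ln(1.2012) = 0.18332.
Δz = 8193.7 × 0.18332 = 1502.1 m.

Δz ≈ 1500 m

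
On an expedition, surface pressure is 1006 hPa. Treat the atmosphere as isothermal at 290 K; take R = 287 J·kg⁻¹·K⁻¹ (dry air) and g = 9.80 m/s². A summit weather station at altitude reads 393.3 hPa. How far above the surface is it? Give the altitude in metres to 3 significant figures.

Scale height: H = RT/g = 287 × 290 / 9.80 = 8492.9 m.
Invert the barometric formula: z = H ln(P₀/P).
P₀/P = 1006/393.3 = 2.5578; ln(2.5578) = 0.93915.
z = 8492.9 × 0.93915 = 7976.1 m.

z ≈ 7980 m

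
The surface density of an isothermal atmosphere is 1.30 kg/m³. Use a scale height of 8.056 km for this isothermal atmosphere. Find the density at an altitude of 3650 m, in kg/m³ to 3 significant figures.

ρ ≈ 0.826 kg/m³

In an isothermal atmosphere, density decays like pressure: ρ = ρ₀ exp(−z/H).
z/H = 3650.0/8056.0 = 0.45308; exp(−0.45308) = 0.63567.
ρ = 1.30 × 0.63567 = 0.82637 kg/m³.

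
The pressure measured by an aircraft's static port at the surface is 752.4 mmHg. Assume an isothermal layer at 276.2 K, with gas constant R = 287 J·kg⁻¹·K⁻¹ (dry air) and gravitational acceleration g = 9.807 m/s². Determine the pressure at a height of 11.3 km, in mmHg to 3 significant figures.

Scale height: H = RT/g = 287 × 276.2 / 9.807 = 8082.9 m.
Barometric formula: P = P₀ exp(−z/H).
z/H = 11300/8082.9 = 1.3980; exp(−1.3980) = 0.24709.
P = 752.4 × 0.24709 = 185.91 mmHg.

P ≈ 186 mmHg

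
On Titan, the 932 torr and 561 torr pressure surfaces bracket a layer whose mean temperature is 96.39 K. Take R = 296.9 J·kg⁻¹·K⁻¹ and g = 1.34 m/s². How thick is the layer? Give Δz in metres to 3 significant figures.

Hypsometric equation: Δz = (R T̄/g) ln(P₁/P₂).
R T̄/g = 296.9 × 96.39 / 1.34 = 21357 m.
ln(932/561) = ln(1.6613) = 0.50760.
Δz = 21357 × 0.50760 = 10841 m.

Δz ≈ 10800 m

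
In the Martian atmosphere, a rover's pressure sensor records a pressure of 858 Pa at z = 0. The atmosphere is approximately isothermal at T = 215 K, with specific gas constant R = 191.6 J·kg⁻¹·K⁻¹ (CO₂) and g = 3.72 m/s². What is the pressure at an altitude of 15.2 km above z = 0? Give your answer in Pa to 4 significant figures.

Scale height: H = RT/g = 191.6 × 215 / 3.72 = 11074 m.
Barometric formula: P = P₀ exp(−z/H).
z/H = 15200/11074 = 1.3726; exp(−1.3726) = 0.25345.
P = 858 × 0.25345 = 217.46 Pa.

P ≈ 217.5 Pa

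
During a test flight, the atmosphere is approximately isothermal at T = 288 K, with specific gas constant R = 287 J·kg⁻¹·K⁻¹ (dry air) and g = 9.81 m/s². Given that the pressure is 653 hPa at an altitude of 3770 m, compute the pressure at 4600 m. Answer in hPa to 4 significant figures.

Scale height: H = RT/g = 287 × 288 / 9.81 = 8425.7 m.
Between two levels, P₂ = P₁ exp(−Δz/H) with Δz = z₂ − z₁.
Δz = 4600.0 − 3770.0 = 830.00 m; Δz/H = 830.00/8425.7 = 0.098508.
P₂ = 653 × exp(−0.098508) = 653 × 0.90619 = 591.74 hPa.

P ≈ 591.7 hPa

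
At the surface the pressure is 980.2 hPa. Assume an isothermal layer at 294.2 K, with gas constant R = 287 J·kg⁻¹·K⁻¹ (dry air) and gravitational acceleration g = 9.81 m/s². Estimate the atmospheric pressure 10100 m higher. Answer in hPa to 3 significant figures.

P ≈ 303 hPa

Scale height: H = RT/g = 287 × 294.2 / 9.81 = 8607.1 m.
Barometric formula: P = P₀ exp(−z/H).
z/H = 10100/8607.1 = 1.1734; exp(−1.1734) = 0.30931.
P = 980.2 × 0.30931 = 303.19 hPa.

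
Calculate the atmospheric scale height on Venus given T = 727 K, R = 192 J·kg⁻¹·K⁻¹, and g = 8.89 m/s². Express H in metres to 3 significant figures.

The scale height of an isothermal atmosphere is H = RT/g.
H = 192 × 727 / 8.89 = 139580/8.89 = 15701 m.

H ≈ 15700 m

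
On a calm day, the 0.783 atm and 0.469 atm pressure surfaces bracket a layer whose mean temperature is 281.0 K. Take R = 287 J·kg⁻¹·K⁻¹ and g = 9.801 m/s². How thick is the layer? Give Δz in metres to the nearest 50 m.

Hypsometric equation: Δz = (R T̄/g) ln(P₁/P₂).
R T̄/g = 287 × 281.0 / 9.801 = 8228.4 m.
ln(0.783/0.469) = ln(1.6695) = 0.51252.
Δz = 8228.4 × 0.51252 = 4217.2 m.

Δz ≈ 4200 m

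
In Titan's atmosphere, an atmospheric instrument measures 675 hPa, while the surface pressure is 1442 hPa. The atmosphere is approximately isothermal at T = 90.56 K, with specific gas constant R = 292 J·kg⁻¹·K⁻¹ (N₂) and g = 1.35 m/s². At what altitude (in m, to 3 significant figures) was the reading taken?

z ≈ 14900 m

Scale height: H = RT/g = 292 × 90.56 / 1.35 = 19588 m.
Invert the barometric formula: z = H ln(P₀/P).
P₀/P = 1442/675 = 2.1363; ln(2.1363) = 0.75908.
z = 19588 × 0.75908 = 14869 m.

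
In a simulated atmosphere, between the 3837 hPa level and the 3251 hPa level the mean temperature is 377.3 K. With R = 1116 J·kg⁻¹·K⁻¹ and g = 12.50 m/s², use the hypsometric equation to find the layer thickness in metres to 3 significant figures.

Δz ≈ 5580 m

Hypsometric equation: Δz = (R T̄/g) ln(P₁/P₂).
R T̄/g = 1116 × 377.3 / 12.50 = 33685 m.
ln(3837/3251) = ln(1.1803) = 0.16577.
Δz = 33685 × 0.16577 = 5584.0 m.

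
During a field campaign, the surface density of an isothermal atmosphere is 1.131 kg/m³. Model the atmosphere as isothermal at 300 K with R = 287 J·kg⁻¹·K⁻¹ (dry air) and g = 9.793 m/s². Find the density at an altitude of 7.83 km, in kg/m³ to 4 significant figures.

ρ ≈ 0.4642 kg/m³

Scale height: H = RT/g = 287 × 300 / 9.793 = 8792.0 m.
In an isothermal atmosphere, density decays like pressure: ρ = ρ₀ exp(−z/H).
z/H = 7830.0/8792.0 = 0.89058; exp(−0.89058) = 0.41042.
ρ = 1.131 × 0.41042 = 0.46419 kg/m³.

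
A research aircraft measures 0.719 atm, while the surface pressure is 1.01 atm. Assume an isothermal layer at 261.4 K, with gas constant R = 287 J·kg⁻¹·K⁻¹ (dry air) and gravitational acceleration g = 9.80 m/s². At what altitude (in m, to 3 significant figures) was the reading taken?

Scale height: H = RT/g = 287 × 261.4 / 9.80 = 7655.3 m.
Invert the barometric formula: z = H ln(P₀/P).
P₀/P = 1.01/0.719 = 1.4047; ln(1.4047) = 0.33982.
z = 7655.3 × 0.33982 = 2601.4 m.

z ≈ 2600 m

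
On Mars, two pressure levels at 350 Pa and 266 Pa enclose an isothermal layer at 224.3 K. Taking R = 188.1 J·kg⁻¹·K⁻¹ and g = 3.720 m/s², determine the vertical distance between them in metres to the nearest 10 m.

Δz ≈ 3110 m

Hypsometric equation: Δz = (R T̄/g) ln(P₁/P₂).
R T̄/g = 188.1 × 224.3 / 3.720 = 11342 m.
ln(350/266) = ln(1.3158) = 0.27444.
Δz = 11342 × 0.27444 = 3112.7 m.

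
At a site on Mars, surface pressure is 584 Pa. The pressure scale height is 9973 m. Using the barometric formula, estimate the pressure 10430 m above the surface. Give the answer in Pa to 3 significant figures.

P ≈ 205 Pa

Barometric formula: P = P₀ exp(−z/H).
z/H = 10430/9973.0 = 1.0458; exp(−1.0458) = 0.35141.
P = 584 × 0.35141 = 205.22 Pa.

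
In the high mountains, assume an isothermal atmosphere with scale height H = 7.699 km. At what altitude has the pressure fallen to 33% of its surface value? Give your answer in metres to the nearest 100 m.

z ≈ 8500 m

Set P/P₀ = exp(−z/H) = 0.33, so z = −H ln(0.33).
−ln(0.33) = 1.1087; z = 7699.0 × 1.1087 = 8535.9 m.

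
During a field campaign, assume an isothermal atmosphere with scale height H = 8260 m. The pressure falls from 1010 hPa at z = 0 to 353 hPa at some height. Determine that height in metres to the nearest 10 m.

z ≈ 8680 m

Invert the barometric formula: z = H ln(P₀/P).
P₀/P = 1010/353 = 2.8612; ln(2.8612) = 1.0512.
z = 8260.0 × 1.0512 = 8682.9 m.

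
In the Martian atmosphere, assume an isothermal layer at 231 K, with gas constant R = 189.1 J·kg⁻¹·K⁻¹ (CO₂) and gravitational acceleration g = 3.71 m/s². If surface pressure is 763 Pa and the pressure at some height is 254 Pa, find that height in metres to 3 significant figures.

z ≈ 13000 m

Scale height: H = RT/g = 189.1 × 231 / 3.71 = 11774 m.
Invert the barometric formula: z = H ln(P₀/P).
P₀/P = 763/254 = 3.0039; ln(3.0039) = 1.0999.
z = 11774 × 1.0999 = 12950 m.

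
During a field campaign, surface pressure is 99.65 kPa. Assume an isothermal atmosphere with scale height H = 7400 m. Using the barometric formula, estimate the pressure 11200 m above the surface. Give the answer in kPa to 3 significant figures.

Barometric formula: P = P₀ exp(−z/H).
z/H = 11200/7400.0 = 1.5135; exp(−1.5135) = 0.22014.
P = 99.65 × 0.22014 = 21.937 kPa.

P ≈ 21.9 kPa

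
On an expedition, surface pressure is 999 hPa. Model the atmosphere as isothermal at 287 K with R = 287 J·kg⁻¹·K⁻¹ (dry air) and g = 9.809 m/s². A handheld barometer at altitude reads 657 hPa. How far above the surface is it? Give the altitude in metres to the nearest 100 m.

z ≈ 3500 m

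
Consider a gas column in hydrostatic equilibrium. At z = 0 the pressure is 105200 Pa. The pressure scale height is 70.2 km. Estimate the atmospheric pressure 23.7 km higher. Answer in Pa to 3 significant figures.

P ≈ 75100 Pa

Barometric formula: P = P₀ exp(−z/H).
z/H = 23700/70200 = 0.33761; exp(−0.33761) = 0.71347.
P = 105200 × 0.71347 = 75057 Pa.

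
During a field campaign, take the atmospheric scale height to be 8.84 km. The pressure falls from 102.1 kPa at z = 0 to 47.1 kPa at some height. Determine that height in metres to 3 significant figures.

z ≈ 6840 m

Invert the barometric formula: z = H ln(P₀/P).
P₀/P = 102.1/47.1 = 2.1677; ln(2.1677) = 0.77367.
z = 8840.0 × 0.77367 = 6839.2 m.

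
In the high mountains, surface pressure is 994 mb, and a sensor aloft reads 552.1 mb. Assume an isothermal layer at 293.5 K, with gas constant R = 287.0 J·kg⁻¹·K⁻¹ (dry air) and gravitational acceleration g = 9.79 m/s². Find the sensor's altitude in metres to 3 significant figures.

Scale height: H = RT/g = 287.0 × 293.5 / 9.79 = 8604.1 m.
Invert the barometric formula: z = H ln(P₀/P).
P₀/P = 994/552.1 = 1.8004; ln(1.8004) = 0.58801.
z = 8604.1 × 0.58801 = 5059.3 m.

z ≈ 5060 m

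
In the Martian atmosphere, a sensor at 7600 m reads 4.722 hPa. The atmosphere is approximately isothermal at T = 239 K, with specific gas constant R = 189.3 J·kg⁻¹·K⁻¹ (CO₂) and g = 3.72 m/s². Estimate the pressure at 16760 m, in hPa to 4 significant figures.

Scale height: H = RT/g = 189.3 × 239 / 3.72 = 12162 m.
Between two levels, P₂ = P₁ exp(−Δz/H) with Δz = z₂ − z₁.
Δz = 16760 − 7600.0 = 9160.0 m; Δz/H = 9160.0/12162 = 0.75317.
P₂ = 4.722 × exp(−0.75317) = 4.722 × 0.47087 = 2.2234 hPa.

P ≈ 2.223 hPa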